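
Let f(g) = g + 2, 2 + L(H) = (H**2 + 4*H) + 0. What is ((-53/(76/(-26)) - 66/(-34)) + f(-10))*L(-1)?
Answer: -38995/646 ≈ -60.364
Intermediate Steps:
L(H) = -2 + H**2 + 4*H (L(H) = -2 + ((H**2 + 4*H) + 0) = -2 + (H**2 + 4*H) = -2 + H**2 + 4*H)
f(g) = 2 + g
((-53/(76/(-26)) - 66/(-34)) + f(-10))*L(-1) = ((-53/(76/(-26)) - 66/(-34)) + (2 - 10))*(-2 + (-1)**2 + 4*(-1)) = ((-53/(76*(-1/26)) - 66*(-1/34)) - 8)*(-2 + 1 - 4) = ((-53/(-38/13) + 33/17) - 8)*(-5) = ((-53*(-13/38) + 33/17) - 8)*(-5) = ((689/38 + 33/17) - 8)*(-5) = (12967/646 - 8)*(-5) = (7799/646)*(-5) = -38995/646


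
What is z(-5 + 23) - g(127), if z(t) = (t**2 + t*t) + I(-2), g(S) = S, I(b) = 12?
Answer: 533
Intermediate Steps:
z(t) = 12 + 2*t**2 (z(t) = (t**2 + t*t) + 12 = (t**2 + t**2) + 12 = 2*t**2 + 12 = 12 + 2*t**2)
z(-5 + 23) - g(127) = (12 + 2*(-5 + 23)**2) - 1*127 = (12 + 2*18**2) - 127 = (12 + 2*324) - 127 = (12 + 648) - 127 = 660 - 127 = 533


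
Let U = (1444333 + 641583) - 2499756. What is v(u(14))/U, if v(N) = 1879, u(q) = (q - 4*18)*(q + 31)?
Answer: -1879/413840 ≈ -0.0045404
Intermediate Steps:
u(q) = (-72 + q)*(31 + q) (u(q) = (q - 72)*(31 + q) = (-72 + q)*(31 + q))
U = -413840 (U = 2085916 - 2499756 = -413840)
v(u(14))/U = 1879/(-413840) = 1879*(-1/413840) = -1879/413840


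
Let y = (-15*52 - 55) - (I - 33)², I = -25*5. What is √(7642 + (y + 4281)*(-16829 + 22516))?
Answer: 6*I*√3399034 ≈ 11062.0*I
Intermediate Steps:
I = -125
y = -25799 (y = (-15*52 - 55) - (-125 - 33)² = (-780 - 55) - 1*(-158)² = -835 - 1*24964 = -835 - 24964 = -25799)
√(7642 + (y + 4281)*(-16829 + 22516)) = √(7642 + (-25799 + 4281)*(-16829 + 22516)) = √(7642 - 21518*5687) = √(7642 - 122372866) = √(-122365224) = 6*I*√3399034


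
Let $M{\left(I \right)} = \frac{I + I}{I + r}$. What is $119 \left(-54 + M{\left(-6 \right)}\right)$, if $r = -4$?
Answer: $- \frac{31416}{5} \approx -6283.2$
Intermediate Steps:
$M{\left(I \right)} = \frac{2 I}{-4 + I}$ ($M{\left(I \right)} = \frac{I + I}{I - 4} = \frac{2 I}{-4 + I}$)
$119 \left(-54 + M{\left(-6 \right)}\right) = 119 \left(-54 + 2 \left(-6\right) \frac{1}{-4 - 6}\right) = 119 \left(-54 + 2 \left(-6\right) \frac{1}{-10}\right) = 119 \left(-54 + 2 \left(-6\right) \left(- \frac{1}{10}\right)\right) = 119 \left(-54 + \frac{6}{5}\right) = 119 \left(- \frac{264}{5}\right) = - \frac{31416}{5}$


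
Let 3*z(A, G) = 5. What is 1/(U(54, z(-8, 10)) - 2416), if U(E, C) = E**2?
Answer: 1/500 ≈ 0.0020000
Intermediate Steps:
z(A, G) = 5/3 (z(A, G) = (1/3)*5 = 5/3)
1/(U(54, z(-8, 10)) - 2416) = 1/(54**2 - 2416) = 1/(2916 - 2416) = 1/500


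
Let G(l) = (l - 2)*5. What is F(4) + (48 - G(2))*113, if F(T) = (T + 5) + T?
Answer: 5437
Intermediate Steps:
G(l) = -10 + 5*l (G(l) = (-2 + l)*5 = -10 + 5*l)
F(T) = 5 + 2*T (F(T) = (5 + T) + T = 5 + 2*T)
F(4) + (48 - G(2))*113 = (5 + 2*4) + (48 - (-10 + 5*2))*113 = (5 + 8) + (48 - (-10 + 10))*113 = 13 + (48 - 1*0)*113 = 13 + (48 + 0)*113 = 13 + 48*113 = 13 + 5424 = 5437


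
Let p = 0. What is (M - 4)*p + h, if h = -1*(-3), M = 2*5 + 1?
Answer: 3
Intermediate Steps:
M = 11 (M = 10 + 1 = 11)
h = 3
(M - 4)*p + h = (11 - 4)*0 + 3 = 7*0 + 3 = 0 + 3 = 3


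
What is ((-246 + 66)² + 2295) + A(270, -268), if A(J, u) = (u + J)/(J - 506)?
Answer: 4094009/118 ≈ 34695.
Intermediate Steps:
A(J, u) = (J + u)/(-506 + J)
((-246 + 66)² + 2295) + A(270, -268) = ((-246 + 66)² + 2295) + (270 - 268)/(-506 + 270) = ((-180)² + 2295) + 2/(-236) = (32400 + 2295) - 1/236*2 = 34695 - 1/118 = 4094009/118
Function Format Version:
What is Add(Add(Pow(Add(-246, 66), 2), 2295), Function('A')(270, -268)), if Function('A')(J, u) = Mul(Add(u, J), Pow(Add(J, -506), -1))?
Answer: Rational(4094009, 118) ≈ 34695.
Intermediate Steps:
Function('A')(J, u) = Mul(Pow(Add(-506, J), -1), Add(J, u)) (Function('A')(J, u) = Mul(Add(J, u), Pow(Add(-506, J), -1)) = Mul(Pow(Add(-506, J), -1), Add(J, u)))
Add(Add(Pow(Add(-246, 66), 2), 2295), Function('A')(270, -268)) = Add(Add(Pow(Add(-246, 66), 2), 2295), Mul(Pow(Add(-506, 270), -1), Add(270, -268))) = Add(Add(Pow(-180, 2), 2295), Mul(Pow(-236, -1), 2)) = Add(Add(32400, 2295), Mul(Rational(-1, 236), 2)) = Add(34695, Rational(-1, 118)) = Rational(4094009, 118)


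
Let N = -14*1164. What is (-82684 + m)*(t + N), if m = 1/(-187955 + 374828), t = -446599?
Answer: 7152379103904245/186873 ≈ 3.8274e+10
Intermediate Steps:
m = 1/186873 ≈ 5.3512e-6
N = -16296
(-82684 + m)*(t + N) = (-82684 + 1/186873)*(-446599 - 16296) = -15451407131/186873*(-462895) = 7152379103904245/186873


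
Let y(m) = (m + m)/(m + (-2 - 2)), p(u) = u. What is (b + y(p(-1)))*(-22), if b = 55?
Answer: -6094/5 ≈ -1218.8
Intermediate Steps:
y(m) = 2*m/(-4 + m) (y(m) = (2*m)/(m - 4) = (2*m)/(-4 + m) = 2*m/(-4 + m))
(b + y(p(-1)))*(-22) = (55 + 2*(-1)/(-4 - 1))*(-22) = (55 + 2*(-1)/(-5))*(-22) = (55 + 2*(-1)*(-⅕))*(-22) = (55 + ⅖)*(-22) = (277/5)*(-22) = -6094/5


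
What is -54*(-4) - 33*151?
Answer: -4767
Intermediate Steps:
-54*(-4) - 33*151 = 216 - 4983 = -4767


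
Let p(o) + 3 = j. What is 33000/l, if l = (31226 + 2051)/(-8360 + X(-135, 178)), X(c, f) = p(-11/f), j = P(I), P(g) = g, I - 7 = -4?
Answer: -275880000/33277 ≈ -8290.4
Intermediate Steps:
I = 3 (I = 7 - 4 = 3)
j = 3
p(o) = 0 (p(o) = -3 + 3 = 0)
X(c, f) = 0
l = -33277/8360 (l = (31226 + 2051)/(-8360 + 0) = 33277/(-8360) = 33277*(-1/8360) = -33277/8360 ≈ -3.9805)
33000/l = 33000/(-33277/8360) = 33000*(-8360/33277) = -275880000/33277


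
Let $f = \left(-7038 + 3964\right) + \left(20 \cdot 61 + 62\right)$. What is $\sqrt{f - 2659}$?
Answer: $i \sqrt{4451} \approx 66.716 i$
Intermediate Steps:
$f = -1792$ ($f = -3074 + \left(1220 + 62\right) = -3074 + 1282 = -1792$)
$\sqrt{f - 2659} = \sqrt{-1792 - 2659} = \sqrt{-4451} = i \sqrt{4451}$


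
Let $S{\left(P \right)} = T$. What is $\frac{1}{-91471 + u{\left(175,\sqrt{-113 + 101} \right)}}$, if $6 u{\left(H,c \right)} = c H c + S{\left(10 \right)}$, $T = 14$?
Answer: $- \frac{3}{275456} \approx -1.0891 \cdot 10^{-5}$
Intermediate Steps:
$S{\left(P \right)} = 14$
$u{\left(H,c \right)} = \frac{7}{3} + \frac{H c^{2}}{6}$ ($u{\left(H,c \right)} = \frac{c H c + 14}{6} = \frac{H c c + 14}{6} = \frac{H c^{2} + 14}{6} = \frac{14 + H c^{2}}{6} = \frac{7}{3} + \frac{H c^{2}}{6}$)
$\frac{1}{-91471 + u{\left(175,\sqrt{-113 + 101} \right)}} = \frac{1}{-91471 + \left(\frac{7}{3} + \frac{1}{6} \cdot 175 \left(\sqrt{-113 + 101}\right)^{2}\right)} = \frac{1}{-91471 + \left(\frac{7}{3} + \frac{1}{6} \cdot 175 \left(\sqrt{-12}\right)^{2}\right)} = \frac{1}{-91471 + \left(\frac{7}{3} + \frac{1}{6} \cdot 175 \left(2 i \sqrt{3}\right)^{2}\right)} = \frac{1}{-91471 + \left(\frac{7}{3} + \frac{1}{6} \cdot 175 \left(-12\right)\right)} = \frac{1}{-91471 + \left(\frac{7}{3} - 350\right)} = \frac{1}{-91471 - \frac{1043}{3}} = \frac{1}{- \frac{275456}{3}} = - \frac{3}{275456}$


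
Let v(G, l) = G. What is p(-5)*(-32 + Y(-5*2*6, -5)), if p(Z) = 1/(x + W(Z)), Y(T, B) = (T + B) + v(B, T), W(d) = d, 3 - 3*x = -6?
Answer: 51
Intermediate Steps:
x = 3 (x = 1 - ⅓*(-6) = 1 + 2 = 3)
Y(T, B) = T + 2*B (Y(T, B) = (T + B) + B = (B + T) + B = T + 2*B)
p(Z) = 1/(3 + Z)
p(-5)*(-32 + Y(-5*2*6, -5)) = (-32 + (-5*2*6 + 2*(-5)))/(3 - 5) = (-32 + (-10*6 - 10))/(-2) = -(-32 + (-60 - 10))/2 = -(-32 - 70)/2 = -½*(-102) = 51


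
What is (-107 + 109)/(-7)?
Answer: -2/7 ≈ -0.28571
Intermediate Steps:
(-107 + 109)/(-7) = -⅐*2 = -2/7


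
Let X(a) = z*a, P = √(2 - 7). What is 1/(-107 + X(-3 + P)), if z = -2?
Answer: I/(-101*I + 2*√5) ≈ -0.0098816 + 0.00043754*I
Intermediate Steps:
P = I*√5 (P = √(-5) = I*√5 ≈ 2.2361*I)
X(a) = -2*a
1/(-107 + X(-3 + P)) = 1/(-107 - 2*(-3 + I*√5)) = 1/(-107 + (6 - 2*I*√5)) = 1/(-101 - 2*I*√5)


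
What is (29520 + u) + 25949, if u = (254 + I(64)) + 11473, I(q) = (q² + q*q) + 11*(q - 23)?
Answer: 75839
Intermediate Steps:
I(q) = -253 + 2*q² + 11*q (I(q) = (q² + q²) + 11*(-23 + q) = 2*q² + (-253 + 11*q) = -253 + 2*q² + 11*q)
u = 20370 (u = (254 + (-253 + 2*64² + 11*64)) + 11473 = (254 + (-253 + 2*4096 + 704)) + 11473 = (254 + (-253 + 8192 + 704)) + 11473 = (254 + 8643) + 11473 = 8897 + 11473 = 20370)
(29520 + u) + 25949 = (29520 + 20370) + 25949 = 49890 + 25949 = 75839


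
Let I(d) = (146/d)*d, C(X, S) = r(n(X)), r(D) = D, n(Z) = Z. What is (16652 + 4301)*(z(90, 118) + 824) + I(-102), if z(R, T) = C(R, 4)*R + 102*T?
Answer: 439175026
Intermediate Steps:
C(X, S) = X
z(R, T) = R² + 102*T (z(R, T) = R*R + 102*T = R² + 102*T)
I(d) = 146
(16652 + 4301)*(z(90, 118) + 824) + I(-102) = (16652 + 4301)*((90² + 102*118) + 824) + 146 = 20953*((8100 + 12036) + 824) + 146 = 20953*(20136 + 824) + 146 = 20953*20960 + 146 = 439174880 + 146 = 439175026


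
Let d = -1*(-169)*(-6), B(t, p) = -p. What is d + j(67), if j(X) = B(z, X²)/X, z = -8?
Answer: -1081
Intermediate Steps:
j(X) = -X (j(X) = (-X²)/X = -X)
d = -1014 (d = 169*(-6) = -1014)
d + j(67) = -1014 - 1*67 = -1014 - 67 = -1081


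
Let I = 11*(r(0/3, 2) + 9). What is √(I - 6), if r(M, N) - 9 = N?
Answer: √214 ≈ 14.629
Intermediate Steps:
r(M, N) = 9 + N
I = 220 (I = 11*((9 + 2) + 9) = 11*(11 + 9) = 11*20 = 220)
√(I - 6) = √(220 - 6) = √214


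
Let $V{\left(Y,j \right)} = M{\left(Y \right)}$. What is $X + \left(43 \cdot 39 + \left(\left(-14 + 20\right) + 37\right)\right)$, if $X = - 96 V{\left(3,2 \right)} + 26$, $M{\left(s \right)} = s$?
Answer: $1458$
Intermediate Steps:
$V{\left(Y,j \right)} = Y$
$X = -262$ ($X = \left(-96\right) 3 + 26 = -288 + 26 = -262$)
$X + \left(43 \cdot 39 + \left(\left(-14 + 20\right) + 37\right)\right) = -262 + \left(43 \cdot 39 + \left(\left(-14 + 20\right) + 37\right)\right) = -262 + \left(1677 + \left(6 + 37\right)\right) = -262 + \left(1677 + 43\right) = -262 + 1720 = 1458$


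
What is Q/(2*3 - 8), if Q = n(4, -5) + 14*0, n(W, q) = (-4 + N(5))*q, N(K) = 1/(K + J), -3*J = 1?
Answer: -265/28 ≈ -9.4643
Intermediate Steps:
J = -⅓ (J = -⅓*1 = -⅓ ≈ -0.33333)
N(K) = 1/(-⅓ + K) (N(K) = 1/(K - ⅓) = 1/(-⅓ + K))
n(W, q) = -53*q/14 (n(W, q) = (-4 + 3/(-1 + 3*5))*q = (-4 + 3/(-1 + 15))*q = (-4 + 3/14)*q = -53*q/14)
Q = 265/14 (Q = -53/14*(-5) + 14*0 = 265/14 + 0 = 265/14 ≈ 18.929)
Q/(2*3 - 8) = 265/(14*(2*3 - 8)) = 265/(14*(6 - 8)) = (265/14)/(-2) = (265/14)*(-½) = -265/28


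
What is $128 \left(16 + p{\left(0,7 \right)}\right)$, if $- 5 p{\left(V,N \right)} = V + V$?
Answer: $2048$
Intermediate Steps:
$p{\left(V,N \right)} = - \frac{2 V}{5}$ ($p{\left(V,N \right)} = - \frac{V + V}{5} = - \frac{2 V}{5}$)
$128 \left(16 + p{\left(0,7 \right)}\right) = 128 \left(16 - 0\right) = 128 \left(16 + 0\right) = 128 \cdot 16 = 2048$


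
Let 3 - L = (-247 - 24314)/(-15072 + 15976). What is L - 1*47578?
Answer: -42983239/904 ≈ -47548.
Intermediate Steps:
L = 27273/904 (L = 3 - (-247 - 24314)/(-15072 + 15976) = 3 - (-24561)/904 = 3 - 1*(-24561/904) = 3 + 24561/904 = 27273/904 ≈ 30.169)
L - 1*47578 = 27273/904 - 1*47578 = 27273/904 - 47578 = -42983239/904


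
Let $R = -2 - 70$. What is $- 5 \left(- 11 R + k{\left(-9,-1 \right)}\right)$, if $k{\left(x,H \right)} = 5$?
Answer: $-3985$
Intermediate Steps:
$R = -72$ ($R = -2 - 70 = -72$)
$- 5 \left(- 11 R + k{\left(-9,-1 \right)}\right) = - 5 \left(\left(-11\right) \left(-72\right) + 5\right) = - 5 \left(792 + 5\right) = \left(-5\right) 797 = -3985$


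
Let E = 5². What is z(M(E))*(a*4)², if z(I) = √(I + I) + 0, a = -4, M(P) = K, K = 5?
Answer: 256*√10 ≈ 809.54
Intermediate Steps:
E = 25
M(P) = 5
z(I) = √2*√I (z(I) = √(2*I) + 0 = √2*√I + 0 = √2*√I)
z(M(E))*(a*4)² = (√2*√5)*(-4*4)² = √10*(-16)² = √10*256 = 256*√10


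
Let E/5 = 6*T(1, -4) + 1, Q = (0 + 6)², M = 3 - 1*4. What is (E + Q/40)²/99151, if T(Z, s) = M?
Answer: 58081/9915100 ≈ 0.0058578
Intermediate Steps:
M = -1 (M = 3 - 4 = -1)
T(Z, s) = -1
Q = 36 (Q = 6² = 36)
E = -25 (E = 5*(6*(-1) + 1) = 5*(-6 + 1) = 5*(-5) = -25)
(E + Q/40)²/99151 = (-25 + 36/40)²/99151 = (-25 + 36*(1/40))²*(1/99151) = (-25 + 9/10)²*(1/99151) = (-241/10)²*(1/99151) = (58081/100)*(1/99151) = 58081/9915100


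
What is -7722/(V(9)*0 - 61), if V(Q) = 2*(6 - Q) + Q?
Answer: 7722/61 ≈ 126.59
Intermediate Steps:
V(Q) = 12 - Q (V(Q) = (12 - 2*Q) + Q = 12 - Q)
-7722/(V(9)*0 - 61) = -7722/((12 - 1*9)*0 - 61) = -7722/((12 - 9)*0 - 61) = -7722/(3*0 - 61) = -7722/(0 - 61) = -7722/(-61) = -7722*(-1/61) = 7722/61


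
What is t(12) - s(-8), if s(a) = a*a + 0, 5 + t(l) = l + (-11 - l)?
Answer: -80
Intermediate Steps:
t(l) = -16 (t(l) = -5 + (l + (-11 - l)) = -5 - 11 = -16)
s(a) = a² (s(a) = a² + 0 = a²)
t(12) - s(-8) = -16 - 1*(-8)² = -16 - 1*64 = -16 - 64 = -80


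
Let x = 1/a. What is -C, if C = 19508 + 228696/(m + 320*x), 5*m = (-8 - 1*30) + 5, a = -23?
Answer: -19719332/2359 ≈ -8359.2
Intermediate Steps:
x = -1/23 (x = 1/(-23) = -1/23 ≈ -0.043478)
m = -33/5 (m = ((-8 - 1*30) + 5)/5 = ((-8 - 30) + 5)/5 = (-38 + 5)/5 = (⅕)*(-33) = -33/5 ≈ -6.6000)
C = 19719332/2359 (C = 19508 + 228696/(-33/5 + 320*(-1/23)) = 19508 + 228696/(-33/5 - 320/23) = 19508 + 228696/(-2359/115) = 19508 + 228696*(-115/2359) = 19508 - 26300040/2359 = 19719332/2359 ≈ 8359.2)
-C = -1*19719332/2359 = -19719332/2359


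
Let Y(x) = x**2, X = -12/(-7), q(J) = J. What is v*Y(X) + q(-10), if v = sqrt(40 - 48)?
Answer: -10 + 288*I*sqrt(2)/49 ≈ -10.0 + 8.3121*I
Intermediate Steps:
v = 2*I*sqrt(2) (v = sqrt(-8) = 2*I*sqrt(2) ≈ 2.8284*I)
X = 12/7 (X = -12*(-1/7) = 12/7 ≈ 1.7143)
v*Y(X) + q(-10) = (2*I*sqrt(2))*(12/7)**2 - 10 = (2*I*sqrt(2))*(144/49) - 10 = 288*I*sqrt(2)/49 - 10 = -10 + 288*I*sqrt(2)/49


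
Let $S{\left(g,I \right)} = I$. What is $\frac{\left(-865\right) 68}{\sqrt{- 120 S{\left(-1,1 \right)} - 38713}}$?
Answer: $\frac{58820 i \sqrt{38833}}{38833} \approx 298.49 i$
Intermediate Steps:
$\frac{\left(-865\right) 68}{\sqrt{- 120 S{\left(-1,1 \right)} - 38713}} = \frac{\left(-865\right) 68}{\sqrt{\left(-120\right) 1 - 38713}} = - \frac{58820}{\sqrt{-120 - 38713}} = - \frac{58820}{\sqrt{-38833}} = - \frac{58820}{i \sqrt{38833}} = - 58820 \left(- \frac{i \sqrt{38833}}{38833}\right) = \frac{58820 i \sqrt{38833}}{38833}$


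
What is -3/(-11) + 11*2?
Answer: 245/11 ≈ 22.273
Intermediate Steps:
-3/(-11) + 11*2 = -3*(-1/11) + 22 = 3/11 + 22 = 245/11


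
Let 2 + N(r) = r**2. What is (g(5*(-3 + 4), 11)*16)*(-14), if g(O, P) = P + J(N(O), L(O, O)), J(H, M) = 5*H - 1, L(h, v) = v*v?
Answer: -28000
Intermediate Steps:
L(h, v) = v**2
N(r) = -2 + r**2
J(H, M) = -1 + 5*H
g(O, P) = -11 + P + 5*O**2 (g(O, P) = P + (-1 + 5*(-2 + O**2)) = P + (-1 + (-10 + 5*O**2)) = P + (-11 + 5*O**2) = -11 + P + 5*O**2)
(g(5*(-3 + 4), 11)*16)*(-14) = ((-11 + 11 + 5*(5*(-3 + 4))**2)*16)*(-14) = ((-11 + 11 + 5*(5*1)**2)*16)*(-14) = ((-11 + 11 + 5*5**2)*16)*(-14) = ((-11 + 11 + 5*25)*16)*(-14) = ((-11 + 11 + 125)*16)*(-14) = (125*16)*(-14) = 2000*(-14) = -28000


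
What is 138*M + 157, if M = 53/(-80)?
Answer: 2623/40 ≈ 65.575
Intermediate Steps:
M = -53/80 (M = 53*(-1/80) = -53/80 ≈ -0.66250)
138*M + 157 = 138*(-53/80) + 157 = -3657/40 + 157 = 2623/40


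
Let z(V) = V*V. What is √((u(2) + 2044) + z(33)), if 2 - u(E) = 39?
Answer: 6*√86 ≈ 55.642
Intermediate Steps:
u(E) = -37 (u(E) = 2 - 1*39 = 2 - 39 = -37)
z(V) = V²
√((u(2) + 2044) + z(33)) = √((-37 + 2044) + 33²) = √(2007 + 1089) = √3096 = 6*√86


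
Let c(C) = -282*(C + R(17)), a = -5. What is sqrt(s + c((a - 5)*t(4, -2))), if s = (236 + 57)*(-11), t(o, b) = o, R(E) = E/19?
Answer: sqrt(2817491)/19 ≈ 88.344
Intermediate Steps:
R(E) = E/19 (R(E) = E*(1/19) = E/19)
c(C) = -4794/19 - 282*C (c(C) = -282*(C + (1/19)*17) = -282*(C + 17/19) = -282*(17/19 + C) = -4794/19 - 282*C)
s = -3223 (s = 293*(-11) = -3223)
sqrt(s + c((a - 5)*t(4, -2))) = sqrt(-3223 + (-4794/19 - 282*(-5 - 5)*4)) = sqrt(-3223 + (-4794/19 - (-2820)*4)) = sqrt(-3223 + (-4794/19 - 282*(-40))) = sqrt(-3223 + (-4794/19 + 11280)) = sqrt(-3223 + 209526/19) = sqrt(148289/19) = sqrt(2817491)/19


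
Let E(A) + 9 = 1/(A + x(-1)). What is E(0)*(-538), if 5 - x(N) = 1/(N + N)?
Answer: 52186/11 ≈ 4744.2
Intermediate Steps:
x(N) = 5 - 1/(2*N) (x(N) = 5 - 1/(N + N) = 5 - 1/(2*N))
E(A) = -9 + 1/(11/2 + A) (E(A) = -9 + 1/(A + (5 - 1/2/(-1))) = -9 + 1/(A + (5 - 1/2*(-1))) = -9 + 1/(A + (5 + 1/2)) = -9 + 1/(A + 11/2) = -9 + 1/(11/2 + A))
E(0)*(-538) = ((-97 - 18*0)/(11 + 2*0))*(-538) = ((-97 + 0)/(11 + 0))*(-538) = (-97/11)*(-538) = ((1/11)*(-97))*(-538) = -97/11*(-538) = 52186/11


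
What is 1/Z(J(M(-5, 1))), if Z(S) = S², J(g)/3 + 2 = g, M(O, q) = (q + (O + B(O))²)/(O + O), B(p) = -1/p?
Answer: 62500/10909809 ≈ 0.0057288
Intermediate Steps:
M(O, q) = (q + (O - 1/O)²)/(2*O) (M(O, q) = (q + (O - 1/O)²)/(O + O) = (q + (O - 1/O)²)/((2*O)) = (q + (O - 1/O)²)*(1/(2*O)) = (q + (O - 1/O)²)/(2*O))
J(g) = -6 + 3*g
1/Z(J(M(-5, 1))) = 1/((-6 + 3*((½)*((-1 + (-5)²)² + 1*(-5)²)/(-5)³))²) = 1/((-6 + 3*((½)*(-1/125)*((-1 + 25)² + 1*25)))²) = 1/((-6 + 3*((½)*(-1/125)*(24² + 25)))²) = 1/((-6 + 3*((½)*(-1/125)*(576 + 25)))²) = 1/((-6 + 3*((½)*(-1/125)*601))²) = 1/((-6 + 3*(-601/250))²) = 1/((-6 - 1803/250)²) = 1/((-3303/250)²) = 1/(10909809/62500) = 62500/10909809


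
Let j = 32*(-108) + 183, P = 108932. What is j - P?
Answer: -112205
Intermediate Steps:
j = -3273 (j = -3456 + 183 = -3273)
j - P = -3273 - 1*108932 = -3273 - 108932 = -112205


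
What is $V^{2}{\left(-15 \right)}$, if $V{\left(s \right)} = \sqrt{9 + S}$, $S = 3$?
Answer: $12$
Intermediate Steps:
$V{\left(s \right)} = 2 \sqrt{3}$ ($V{\left(s \right)} = \sqrt{9 + 3} = \sqrt{12} = 2 \sqrt{3}$)
$V^{2}{\left(-15 \right)} = \left(2 \sqrt{3}\right)^{2} = 12$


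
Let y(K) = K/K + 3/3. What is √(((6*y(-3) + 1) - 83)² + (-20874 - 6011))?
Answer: I*√21985 ≈ 148.27*I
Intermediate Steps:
y(K) = 2 (y(K) = 1 + 3*(⅓) = 1 + 1 = 2)
√(((6*y(-3) + 1) - 83)² + (-20874 - 6011)) = √(((6*2 + 1) - 83)² + (-20874 - 6011)) = √(((12 + 1) - 83)² - 26885) = √((13 - 83)² - 26885) = √((-70)² - 26885) = √(4900 - 26885) = √(-21985) = I*√21985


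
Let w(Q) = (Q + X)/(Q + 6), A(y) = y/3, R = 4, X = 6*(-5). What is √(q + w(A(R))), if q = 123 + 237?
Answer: √43087/11 ≈ 18.870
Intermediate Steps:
X = -30
A(y) = y/3 (A(y) = y*(⅓) = y/3)
w(Q) = (-30 + Q)/(6 + Q) (w(Q) = (Q - 30)/(Q + 6) = (-30 + Q)/(6 + Q))
q = 360
√(q + w(A(R))) = √(360 + (-30 + (⅓)*4)/(6 + (⅓)*4)) = √(360 + (-30 + 4/3)/(6 + 4/3)) = √(360 - 86/3/(22/3)) = √(360 + (3/22)*(-86/3)) = √(360 - 43/11) = √(3917/11) = √43087/11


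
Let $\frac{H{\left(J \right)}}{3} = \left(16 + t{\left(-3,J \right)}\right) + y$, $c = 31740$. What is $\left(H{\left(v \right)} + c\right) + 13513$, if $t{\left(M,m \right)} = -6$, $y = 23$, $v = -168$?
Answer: $45352$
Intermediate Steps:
$H{\left(J \right)} = 99$ ($H{\left(J \right)} = 3 \left(\left(16 - 6\right) + 23\right) = 3 \left(10 + 23\right) = 3 \cdot 33 = 99$)
$\left(H{\left(v \right)} + c\right) + 13513 = \left(99 + 31740\right) + 13513 = 31839 + 13513 = 45352$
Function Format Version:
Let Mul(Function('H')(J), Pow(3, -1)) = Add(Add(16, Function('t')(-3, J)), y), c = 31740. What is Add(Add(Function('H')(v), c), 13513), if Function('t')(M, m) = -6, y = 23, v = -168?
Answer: 45352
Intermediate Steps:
Function('H')(J) = 99 (Function('H')(J) = Mul(3, Add(Add(16, -6), 23)) = Mul(3, Add(10, 23)) = Mul(3, 33) = 99)
Add(Add(Function('H')(v), c), 13513) = Add(Add(99, 31740), 13513) = Add(31839, 13513) = 45352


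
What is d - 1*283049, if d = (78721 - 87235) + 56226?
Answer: -235337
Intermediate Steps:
d = 47712 (d = -8514 + 56226 = 47712)
d - 1*283049 = 47712 - 1*283049 = 47712 - 283049 = -235337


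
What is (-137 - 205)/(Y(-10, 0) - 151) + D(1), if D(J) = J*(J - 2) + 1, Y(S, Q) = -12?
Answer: 342/163 ≈ 2.0982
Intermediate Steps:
D(J) = 1 + J*(-2 + J) (D(J) = J*(-2 + J) + 1 = 1 + J*(-2 + J))
(-137 - 205)/(Y(-10, 0) - 151) + D(1) = (-137 - 205)/(-12 - 151) + (1 + 1² - 2*1) = -342/(-163) + (1 + 1 - 2) = -342*(-1/163) + 0 = 342/163 + 0 = 342/163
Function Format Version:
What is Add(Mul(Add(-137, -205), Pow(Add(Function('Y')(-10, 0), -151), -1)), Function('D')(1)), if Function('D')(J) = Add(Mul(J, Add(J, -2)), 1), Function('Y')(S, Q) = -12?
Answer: Rational(342, 163) ≈ 2.0982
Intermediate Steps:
Function('D')(J) = Add(1, Mul(J, Add(-2, J))) (Function('D')(J) = Add(Mul(J, Add(-2, J)), 1) = Add(1, Mul(J, Add(-2, J))))
Add(Mul(Add(-137, -205), Pow(Add(Function('Y')(-10, 0), -151), -1)), Function('D')(1)) = Add(Mul(Add(-137, -205), Pow(Add(-12, -151), -1)), Add(1, Pow(1, 2), Mul(-2, 1))) = Add(Mul(-342, Pow(-163, -1)), Add(1, 1, -2)) = Add(Mul(-342, Rational(-1, 163)), 0) = Add(Rational(342, 163), 0) = Rational(342, 163)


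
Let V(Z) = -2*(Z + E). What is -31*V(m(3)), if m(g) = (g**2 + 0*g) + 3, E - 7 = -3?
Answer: 992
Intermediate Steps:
E = 4 (E = 7 - 3 = 4)
m(g) = 3 + g**2 (m(g) = (g**2 + 0) + 3 = g**2 + 3 = 3 + g**2)
V(Z) = -8 - 2*Z (V(Z) = -2*(Z + 4) = -2*(4 + Z) = -8 - 2*Z)
-31*V(m(3)) = -31*(-8 - 2*(3 + 3**2)) = -31*(-8 - 2*(3 + 9)) = -31*(-8 - 2*12) = -31*(-8 - 24) = -31*(-32) = 992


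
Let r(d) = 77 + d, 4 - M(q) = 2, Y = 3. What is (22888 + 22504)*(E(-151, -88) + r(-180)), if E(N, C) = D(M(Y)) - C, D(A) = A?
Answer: -590096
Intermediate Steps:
M(q) = 2 (M(q) = 4 - 1*2 = 4 - 2 = 2)
E(N, C) = 2 - C
(22888 + 22504)*(E(-151, -88) + r(-180)) = (22888 + 22504)*((2 - 1*(-88)) + (77 - 180)) = 45392*((2 + 88) - 103) = 45392*(90 - 103) = 45392*(-13) = -590096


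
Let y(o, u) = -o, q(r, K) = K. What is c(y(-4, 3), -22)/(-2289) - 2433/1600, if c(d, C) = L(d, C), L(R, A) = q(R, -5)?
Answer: -5561137/3662400 ≈ -1.5184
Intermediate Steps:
L(R, A) = -5
c(d, C) = -5
c(y(-4, 3), -22)/(-2289) - 2433/1600 = -5/(-2289) - 2433/1600 = -5*(-1/2289) - 2433*1/1600 = 5/2289 - 2433/1600 = -5561137/3662400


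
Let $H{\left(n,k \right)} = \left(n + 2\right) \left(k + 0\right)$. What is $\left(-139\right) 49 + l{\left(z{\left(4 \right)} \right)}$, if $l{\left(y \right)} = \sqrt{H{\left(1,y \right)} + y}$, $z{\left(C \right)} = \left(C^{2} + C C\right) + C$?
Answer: $-6799$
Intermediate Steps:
$H{\left(n,k \right)} = k \left(2 + n\right)$ ($H{\left(n,k \right)} = \left(2 + n\right) k = k \left(2 + n\right)$)
$z{\left(C \right)} = C + 2 C^{2}$ ($z{\left(C \right)} = \left(C^{2} + C^{2}\right) + C = 2 C^{2} + C = C + 2 C^{2}$)
$l{\left(y \right)} = 2 \sqrt{y}$ ($l{\left(y \right)} = \sqrt{y \left(2 + 1\right) + y} = \sqrt{y 3 + y} = \sqrt{3 y + y} = \sqrt{4 y} = 2 \sqrt{y}$)
$\left(-139\right) 49 + l{\left(z{\left(4 \right)} \right)} = \left(-139\right) 49 + 2 \sqrt{4 \left(1 + 2 \cdot 4\right)} = -6811 + 2 \sqrt{4 \left(1 + 8\right)} = -6811 + 2 \sqrt{4 \cdot 9} = -6811 + 2 \sqrt{36} = -6811 + 2 \cdot 6 = -6811 + 12 = -6799$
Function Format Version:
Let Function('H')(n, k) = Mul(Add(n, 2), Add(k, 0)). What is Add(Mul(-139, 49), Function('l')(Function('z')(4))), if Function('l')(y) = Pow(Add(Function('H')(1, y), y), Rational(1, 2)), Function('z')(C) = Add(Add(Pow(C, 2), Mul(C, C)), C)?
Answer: -6799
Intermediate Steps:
Function('H')(n, k) = Mul(k, Add(2, n)) (Function('H')(n, k) = Mul(Add(2, n), k) = Mul(k, Add(2, n)))
Function('z')(C) = Add(C, Mul(2, Pow(C, 2))) (Function('z')(C) = Add(Add(Pow(C, 2), Pow(C, 2)), C) = Add(Mul(2, Pow(C, 2)), C) = Add(C, Mul(2, Pow(C, 2))))
Function('l')(y) = Mul(2, Pow(y, Rational(1, 2))) (Function('l')(y) = Pow(Add(Mul(y, Add(2, 1)), y), Rational(1, 2)) = Pow(Add(Mul(y, 3), y), Rational(1, 2)) = Pow(Add(Mul(3, y), y), Rational(1, 2)) = Pow(Mul(4, y), Rational(1, 2)) = Mul(2, Pow(y, Rational(1, 2))))
Add(Mul(-139, 49), Function('l')(Function('z')(4))) = Add(Mul(-139, 49), Mul(2, Pow(Mul(4, Add(1, Mul(2, 4))), Rational(1, 2)))) = Add(-6811, Mul(2, Pow(Mul(4, Add(1, 8)), Rational(1, 2)))) = Add(-6811, Mul(2, Pow(Mul(4, 9), Rational(1, 2)))) = Add(-6811, Mul(2, Pow(36, Rational(1, 2)))) = Add(-6811, Mul(2, 6)) = Add(-6811, 12) = -6799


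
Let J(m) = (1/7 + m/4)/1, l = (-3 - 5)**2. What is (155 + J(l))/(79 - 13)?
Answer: 599/231 ≈ 2.5931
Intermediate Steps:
l = 64 (l = (-8)**2 = 64)
J(m) = 1/7 + m/4 (J(m) = (1*(1/7) + m*(1/4))*1 = (1/7 + m/4)*1 = 1/7 + m/4)
(155 + J(l))/(79 - 13) = (155 + (1/7 + (1/4)*64))/(79 - 13) = (155 + (1/7 + 16))/66 = (155 + 113/7)*(1/66) = (1198/7)*(1/66) = 599/231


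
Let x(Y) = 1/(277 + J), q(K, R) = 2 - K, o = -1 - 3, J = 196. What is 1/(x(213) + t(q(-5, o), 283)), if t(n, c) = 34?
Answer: 473/16083 ≈ 0.029410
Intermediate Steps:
o = -4
x(Y) = 1/473 (x(Y) = 1/(277 + 196) = 1/473)
1/(x(213) + t(q(-5, o), 283)) = 1/(1/473 + 34) = 1/(16083/473) = 473/16083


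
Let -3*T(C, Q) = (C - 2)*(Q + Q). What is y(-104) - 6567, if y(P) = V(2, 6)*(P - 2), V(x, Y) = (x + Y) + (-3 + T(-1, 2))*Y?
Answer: -8051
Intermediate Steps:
T(C, Q) = -2*Q*(-2 + C)/3 (T(C, Q) = -(C - 2)*(Q + Q)/3 = -(-2 + C)*2*Q/3 = -2*Q*(-2 + C)/3)
V(x, Y) = x + 2*Y (V(x, Y) = (x + Y) + (-3 + (⅔)*2*(2 - 1*(-1)))*Y = (Y + x) + (-3 + (⅔)*2*(2 + 1))*Y = (Y + x) + (-3 + (⅔)*2*3)*Y = (Y + x) + (-3 + 4)*Y = (Y + x) + 1*Y = (Y + x) + Y = x + 2*Y)
y(P) = -28 + 14*P (y(P) = (2 + 2*6)*(P - 2) = (2 + 12)*(-2 + P) = 14*(-2 + P) = -28 + 14*P)
y(-104) - 6567 = (-28 + 14*(-104)) - 6567 = (-28 - 1456) - 6567 = -1484 - 6567 = -8051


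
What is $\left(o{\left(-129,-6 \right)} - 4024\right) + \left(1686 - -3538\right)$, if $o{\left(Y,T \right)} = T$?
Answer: $1194$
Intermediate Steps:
$\left(o{\left(-129,-6 \right)} - 4024\right) + \left(1686 - -3538\right) = \left(-6 - 4024\right) + \left(1686 - -3538\right) = -4030 + \left(1686 + 3538\right) = -4030 + 5224 = 1194$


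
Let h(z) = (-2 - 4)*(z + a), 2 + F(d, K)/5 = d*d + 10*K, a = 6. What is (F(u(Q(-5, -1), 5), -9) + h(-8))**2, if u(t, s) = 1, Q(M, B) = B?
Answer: 196249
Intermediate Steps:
F(d, K) = -10 + 5*d**2 + 50*K (F(d, K) = -10 + 5*(d*d + 10*K) = -10 + 5*(d**2 + 10*K) = -10 + (5*d**2 + 50*K) = -10 + 5*d**2 + 50*K)
h(z) = -36 - 6*z (h(z) = (-2 - 4)*(z + 6) = -6*(6 + z) = -36 - 6*z)
(F(u(Q(-5, -1), 5), -9) + h(-8))**2 = ((-10 + 5*1**2 + 50*(-9)) + (-36 - 6*(-8)))**2 = ((-10 + 5*1 - 450) + (-36 + 48))**2 = ((-10 + 5 - 450) + 12)**2 = (-455 + 12)**2 = (-443)**2 = 196249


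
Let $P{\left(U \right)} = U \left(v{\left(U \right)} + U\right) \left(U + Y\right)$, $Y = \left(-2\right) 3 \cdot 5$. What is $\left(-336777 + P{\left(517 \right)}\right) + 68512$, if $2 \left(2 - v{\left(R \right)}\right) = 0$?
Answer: $130405036$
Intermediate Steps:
$Y = -30$ ($Y = \left(-6\right) 5 = -30$)
$v{\left(R \right)} = 2$ ($v{\left(R \right)} = 2 - 0 = 2 + 0 = 2$)
$P{\left(U \right)} = U \left(-30 + U\right) \left(2 + U\right)$ ($P{\left(U \right)} = U \left(2 + U\right) \left(U - 30\right) = U \left(2 + U\right) \left(-30 + U\right) = U \left(-30 + U\right) \left(2 + U\right)$)
$\left(-336777 + P{\left(517 \right)}\right) + 68512 = \left(-336777 + 517 \left(-60 + 517^{2} - 14476\right)\right) + 68512 = \left(-336777 + 517 \left(-60 + 267289 - 14476\right)\right) + 68512 = \left(-336777 + 517 \cdot 252753\right) + 68512 = \left(-336777 + 130673301\right) + 68512 = 130336524 + 68512 = 130405036$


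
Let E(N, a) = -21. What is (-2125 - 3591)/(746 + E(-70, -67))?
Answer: -5716/725 ≈ -7.8841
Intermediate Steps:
(-2125 - 3591)/(746 + E(-70, -67)) = (-2125 - 3591)/(746 - 21) = -5716/725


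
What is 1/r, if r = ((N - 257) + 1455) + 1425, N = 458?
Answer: 1/3081 ≈ 0.00032457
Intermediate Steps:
r = 3081 (r = ((458 - 257) + 1455) + 1425 = (201 + 1455) + 1425 = 1656 + 1425 = 3081)
1/r = 1/3081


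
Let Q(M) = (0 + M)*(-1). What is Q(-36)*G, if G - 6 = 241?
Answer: 8892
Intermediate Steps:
G = 247 (G = 6 + 241 = 247)
Q(M) = -M (Q(M) = M*(-1) = -M)
Q(-36)*G = -1*(-36)*247 = 36*247 = 8892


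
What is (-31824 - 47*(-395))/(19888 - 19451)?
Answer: -13259/437 ≈ -30.341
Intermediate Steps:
(-31824 - 47*(-395))/(19888 - 19451) = (-31824 + 18565)/437 = -13259*1/437 = -13259/437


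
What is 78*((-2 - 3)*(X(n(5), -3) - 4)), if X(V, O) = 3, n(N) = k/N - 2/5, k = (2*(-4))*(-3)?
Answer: 390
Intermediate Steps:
k = 24 (k = -8*(-3) = 24)
n(N) = -⅖ + 24/N (n(N) = 24/N - 2/5 = 24/N - 2*⅕ = 24/N - ⅖ = -⅖ + 24/N)
78*((-2 - 3)*(X(n(5), -3) - 4)) = 78*((-2 - 3)*(3 - 4)) = 78*(-5*(-1)) = 78*5 = 390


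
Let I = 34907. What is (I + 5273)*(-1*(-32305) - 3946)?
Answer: 1139464620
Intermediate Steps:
(I + 5273)*(-1*(-32305) - 3946) = (34907 + 5273)*(-1*(-32305) - 3946) = 40180*(32305 - 3946) = 40180*28359 = 1139464620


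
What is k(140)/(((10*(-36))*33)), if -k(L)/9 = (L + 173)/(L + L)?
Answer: 313/369600 ≈ 0.00084686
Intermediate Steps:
k(L) = -9*(173 + L)/(2*L) (k(L) = -9*(L + 173)/(L + L) = -9*(173 + L)/(2*L))
k(140)/(((10*(-36))*33)) = ((9/2)*(-173 - 1*140)/140)/(((10*(-36))*33)) = ((9/2)*(1/140)*(-173 - 140))/((-360*33)) = ((9/2)*(1/140)*(-313))/(-11880) = -2817/280*(-1/11880) = 313/369600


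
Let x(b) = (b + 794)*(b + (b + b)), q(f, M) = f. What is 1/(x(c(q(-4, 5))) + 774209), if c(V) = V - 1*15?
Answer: 1/730034 ≈ 1.3698e-6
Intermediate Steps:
c(V) = -15 + V (c(V) = V - 15 = -15 + V)
x(b) = 3*b*(794 + b) (x(b) = (794 + b)*(b + 2*b) = (794 + b)*(3*b) = 3*b*(794 + b))
1/(x(c(q(-4, 5))) + 774209) = 1/(3*(-15 - 4)*(794 + (-15 - 4)) + 774209) = 1/(3*(-19)*(794 - 19) + 774209) = 1/(3*(-19)*775 + 774209) = 1/(-44175 + 774209) = 1/730034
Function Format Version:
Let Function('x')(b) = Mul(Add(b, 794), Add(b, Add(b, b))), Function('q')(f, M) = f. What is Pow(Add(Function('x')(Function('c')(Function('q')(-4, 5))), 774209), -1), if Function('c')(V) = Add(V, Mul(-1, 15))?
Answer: Rational(1, 730034) ≈ 1.3698e-6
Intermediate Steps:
Function('c')(V) = Add(-15, V) (Function('c')(V) = Add(V, -15) = Add(-15, V))
Function('x')(b) = Mul(3, b, Add(794, b)) (Function('x')(b) = Mul(Add(794, b), Add(b, Mul(2, b))) = Mul(Add(794, b), Mul(3, b)) = Mul(3, b, Add(794, b)))
Pow(Add(Function('x')(Function('c')(Function('q')(-4, 5))), 774209), -1) = Pow(Add(Mul(3, Add(-15, -4), Add(794, Add(-15, -4))), 774209), -1) = Pow(Add(Mul(3, -19, Add(794, -19)), 774209), -1) = Pow(Add(Mul(3, -19, 775), 774209), -1) = Pow(Add(-44175, 774209), -1) = Pow(730034, -1) = Rational(1, 730034)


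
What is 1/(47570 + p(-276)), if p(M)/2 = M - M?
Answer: 1/47570 ≈ 2.1022e-5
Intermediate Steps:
p(M) = 0 (p(M) = 2*(M - M) = 2*0 = 0)
1/(47570 + p(-276)) = 1/(47570 + 0) = 1/47570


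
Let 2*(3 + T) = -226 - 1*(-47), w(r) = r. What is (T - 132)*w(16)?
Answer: -3592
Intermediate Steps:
T = -185/2 (T = -3 + (-226 - 1*(-47))/2 = -3 + (-226 + 47)/2 = -3 + (½)*(-179) = -3 - 179/2 = -185/2 ≈ -92.500)
(T - 132)*w(16) = (-185/2 - 132)*16 = -449/2*16 = -3592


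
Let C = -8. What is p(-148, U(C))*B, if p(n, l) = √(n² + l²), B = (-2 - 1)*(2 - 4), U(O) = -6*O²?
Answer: 24*√10585 ≈ 2469.2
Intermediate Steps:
B = 6 (B = -3*(-2) = 6)
p(n, l) = √(l² + n²)
p(-148, U(C))*B = √((-6*(-8)²)² + (-148)²)*6 = √((-6*64)² + 21904)*6 = √((-384)² + 21904)*6 = √(147456 + 21904)*6 = √169360*6 = (4*√10585)*6 = 24*√10585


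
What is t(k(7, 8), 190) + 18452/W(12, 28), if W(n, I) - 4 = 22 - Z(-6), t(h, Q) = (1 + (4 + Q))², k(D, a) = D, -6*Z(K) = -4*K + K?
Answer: 1121177/29 ≈ 38661.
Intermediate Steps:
Z(K) = K/2 (Z(K) = -(-4*K + K)/6 = -(-1)*K/2 = K/2)
t(h, Q) = (5 + Q)²
W(n, I) = 29 (W(n, I) = 4 + (22 - (-6)/2) = 4 + (22 - 1*(-3)) = 4 + (22 + 3) = 4 + 25 = 29)
t(k(7, 8), 190) + 18452/W(12, 28) = (5 + 190)² + 18452/29 = 195² + 18452*(1/29) = 38025 + 18452/29 = 1121177/29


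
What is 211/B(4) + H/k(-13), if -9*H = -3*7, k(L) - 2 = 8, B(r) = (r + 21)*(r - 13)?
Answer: -317/450 ≈ -0.70444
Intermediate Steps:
B(r) = (-13 + r)*(21 + r) (B(r) = (21 + r)*(-13 + r) = (-13 + r)*(21 + r))
k(L) = 10 (k(L) = 2 + 8 = 10)
H = 7/3 (H = -(-1)*7/3 = -⅑*(-21) = 7/3 ≈ 2.3333)
211/B(4) + H/k(-13) = 211/(-273 + 4² + 8*4) + (7/3)/10 = 211/(-273 + 16 + 32) + (7/3)*(⅒) = 211/(-225) + 7/30 = 211*(-1/225) + 7/30 = -211/225 + 7/30 = -317/450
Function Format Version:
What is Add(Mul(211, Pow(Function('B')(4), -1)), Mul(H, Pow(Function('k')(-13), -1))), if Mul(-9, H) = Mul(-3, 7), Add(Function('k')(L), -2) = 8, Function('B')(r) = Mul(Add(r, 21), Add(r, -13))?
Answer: Rational(-317, 450) ≈ -0.70444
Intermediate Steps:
Function('B')(r) = Mul(Add(-13, r), Add(21, r)) (Function('B')(r) = Mul(Add(21, r), Add(-13, r)) = Mul(Add(-13, r), Add(21, r)))
Function('k')(L) = 10 (Function('k')(L) = Add(2, 8) = 10)
H = Rational(7, 3) (H = Mul(Rational(-1, 9), Mul(-3, 7)) = Mul(Rational(-1, 9), -21) = Rational(7, 3) ≈ 2.3333)
Add(Mul(211, Pow(Function('B')(4), -1)), Mul(H, Pow(Function('k')(-13), -1))) = Add(Mul(211, Pow(Add(-273, Pow(4, 2), Mul(8, 4)), -1)), Mul(Rational(7, 3), Pow(10, -1))) = Add(Mul(211, Pow(Add(-273, 16, 32), -1)), Mul(Rational(7, 3), Rational(1, 10))) = Add(Mul(211, Pow(-225, -1)), Rational(7, 30)) = Add(Mul(211, Rational(-1, 225)), Rational(7, 30)) = Add(Rational(-211, 225), Rational(7, 30)) = Rational(-317, 450)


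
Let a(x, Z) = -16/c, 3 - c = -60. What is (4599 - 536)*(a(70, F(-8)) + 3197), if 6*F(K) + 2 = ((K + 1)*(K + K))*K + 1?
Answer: 818267885/63 ≈ 1.2988e+7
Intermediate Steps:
c = 63 (c = 3 - 1*(-60) = 3 + 60 = 63)
F(K) = -1/6 + K**2*(1 + K)/3 (F(K) = -1/3 + (((K + 1)*(K + K))*K + 1)/6 = -1/3 + (((1 + K)*(2*K))*K + 1)/6 = -1/3 + ((2*K*(1 + K))*K + 1)/6 = -1/3 + (2*K**2*(1 + K) + 1)/6 = -1/3 + (1 + 2*K**2*(1 + K))/6 = -1/3 + (1/6 + K**2*(1 + K)/3) = -1/6 + K**2*(1 + K)/3)
a(x, Z) = -16/63
(4599 - 536)*(a(70, F(-8)) + 3197) = (4599 - 536)*(-16/63 + 3197) = 4063*(201395/63) = 818267885/63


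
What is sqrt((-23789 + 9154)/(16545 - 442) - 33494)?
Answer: I*sqrt(8685451229251)/16103 ≈ 183.02*I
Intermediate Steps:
sqrt((-23789 + 9154)/(16545 - 442) - 33494) = sqrt(-14635/16103 - 33494) = sqrt(-539368517/16103) = I*sqrt(8685451229251)/16103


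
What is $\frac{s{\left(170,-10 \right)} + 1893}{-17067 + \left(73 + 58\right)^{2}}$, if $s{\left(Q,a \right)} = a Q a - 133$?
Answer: $\frac{9380}{47} \approx 199.57$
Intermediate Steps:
$s{\left(Q,a \right)} = -133 + Q a^{2}$ ($s{\left(Q,a \right)} = Q a a - 133 = Q a^{2} - 133 = -133 + Q a^{2}$)
$\frac{s{\left(170,-10 \right)} + 1893}{-17067 + \left(73 + 58\right)^{2}} = \frac{\left(-133 + 170 \left(-10\right)^{2}\right) + 1893}{-17067 + \left(73 + 58\right)^{2}} = \frac{\left(-133 + 170 \cdot 100\right) + 1893}{-17067 + 131^{2}} = \frac{\left(-133 + 17000\right) + 1893}{-17067 + 17161} = \frac{16867 + 1893}{94} = 18760 \cdot \frac{1}{94} = \frac{9380}{47}$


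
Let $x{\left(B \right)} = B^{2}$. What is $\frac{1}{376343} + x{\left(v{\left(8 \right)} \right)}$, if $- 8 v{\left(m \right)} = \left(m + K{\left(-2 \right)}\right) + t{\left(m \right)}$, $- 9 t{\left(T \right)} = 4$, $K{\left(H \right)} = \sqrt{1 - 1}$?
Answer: $\frac{108763451}{121935132} \approx 0.89198$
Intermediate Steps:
$K{\left(H \right)} = 0$ ($K{\left(H \right)} = \sqrt{0} = 0$)
$t{\left(T \right)} = - \frac{4}{9}$ ($t{\left(T \right)} = \left(- \frac{1}{9}\right) 4 = - \frac{4}{9}$)
$v{\left(m \right)} = \frac{1}{18} - \frac{m}{8}$ ($v{\left(m \right)} = - \frac{\left(m + 0\right) - \frac{4}{9}}{8} = - \frac{m - \frac{4}{9}}{8} = - \frac{- \frac{4}{9} + m}{8} = \frac{1}{18} - \frac{m}{8}$)
$\frac{1}{376343} + x{\left(v{\left(8 \right)} \right)} = \frac{1}{376343} + \left(\frac{1}{18} - 1\right)^{2} = \frac{1}{376343} + \left(- \frac{17}{18}\right)^{2} = \frac{1}{376343} + \frac{289}{324} = \frac{108763451}{121935132}$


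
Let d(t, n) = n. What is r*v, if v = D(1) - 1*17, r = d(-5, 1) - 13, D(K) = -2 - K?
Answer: 240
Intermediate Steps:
r = -12 (r = 1 - 13 = -12)
v = -20 (v = (-2 - 1*1) - 1*17 = (-2 - 1) - 17 = -3 - 17 = -20)
r*v = -12*(-20) = 240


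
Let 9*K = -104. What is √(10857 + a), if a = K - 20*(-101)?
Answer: √115789/3 ≈ 113.43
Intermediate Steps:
K = -104/9 (K = (⅑)*(-104) = -104/9 ≈ -11.556)
a = 18076/9 (a = -104/9 - 20*(-101) = -104/9 + 2020 = 18076/9 ≈ 2008.4)
√(10857 + a) = √(10857 + 18076/9) = √(115789/9) = √115789/3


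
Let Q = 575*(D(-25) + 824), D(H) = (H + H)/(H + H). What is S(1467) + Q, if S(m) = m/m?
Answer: 474376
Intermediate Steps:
S(m) = 1
D(H) = 1 (D(H) = (2*H)/((2*H)) = (2*H)*(1/(2*H)) = 1)
Q = 474375 (Q = 575*(1 + 824) = 575*825 = 474375)
S(1467) + Q = 1 + 474375 = 474376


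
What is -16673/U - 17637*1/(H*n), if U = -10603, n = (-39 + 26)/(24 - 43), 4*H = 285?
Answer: -248256403/689195 ≈ -360.21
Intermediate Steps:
H = 285/4 (H = (¼)*285 = 285/4 ≈ 71.250)
n = 13/19 (n = -13/(-19) = -13*(-1/19) = 13/19 ≈ 0.68421)
-16673/U - 17637*1/(H*n) = -16673/(-10603) - 17637/((285/4)*(13/19)) = -16673*(-1/10603) - 17637/195/4 = 16673/10603 - 17637*4/195 = 16673/10603 - 23516/65 = -248256403/689195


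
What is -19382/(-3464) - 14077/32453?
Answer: 290120659/56208596 ≈ 5.1615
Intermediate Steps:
-19382/(-3464) - 14077/32453 = -19382*(-1/3464) - 14077*1/32453 = 9691/1732 - 14077/32453 = 290120659/56208596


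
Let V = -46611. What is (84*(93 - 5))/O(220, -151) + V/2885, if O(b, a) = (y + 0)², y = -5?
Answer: 4032129/14425 ≈ 279.52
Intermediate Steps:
O(b, a) = 25 (O(b, a) = (-5 + 0)² = (-5)² = 25)
(84*(93 - 5))/O(220, -151) + V/2885 = (84*(93 - 5))/25 - 46611/2885 = (84*88)*(1/25) - 46611*1/2885 = 7392*(1/25) - 46611/2885 = 7392/25 - 46611/2885 = 4032129/14425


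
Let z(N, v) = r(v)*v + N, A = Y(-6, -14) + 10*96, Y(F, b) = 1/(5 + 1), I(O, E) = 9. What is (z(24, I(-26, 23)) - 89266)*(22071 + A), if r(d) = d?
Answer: -12320891107/6 ≈ -2.0535e+9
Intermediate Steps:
Y(F, b) = 1/6
A = 5761/6 (A = 1/6 + 10*96 = 1/6 + 960 = 5761/6 ≈ 960.17)
z(N, v) = N + v**2 (z(N, v) = v*v + N = v**2 + N = N + v**2)
(z(24, I(-26, 23)) - 89266)*(22071 + A) = ((24 + 9**2) - 89266)*(22071 + 5761/6) = ((24 + 81) - 89266)*(138187/6) = (105 - 89266)*(138187/6) = -89161*138187/6 = -12320891107/6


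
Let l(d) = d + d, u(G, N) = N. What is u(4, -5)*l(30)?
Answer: -300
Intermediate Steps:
l(d) = 2*d
u(4, -5)*l(30) = -10*30 = -5*60 = -300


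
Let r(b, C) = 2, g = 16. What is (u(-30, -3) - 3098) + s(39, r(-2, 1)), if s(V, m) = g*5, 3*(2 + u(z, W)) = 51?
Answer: -3003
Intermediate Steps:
u(z, W) = 15 (u(z, W) = -2 + (⅓)*51 = -2 + 17 = 15)
s(V, m) = 80 (s(V, m) = 16*5 = 80)
(u(-30, -3) - 3098) + s(39, r(-2, 1)) = (15 - 3098) + 80 = -3083 + 80 = -3003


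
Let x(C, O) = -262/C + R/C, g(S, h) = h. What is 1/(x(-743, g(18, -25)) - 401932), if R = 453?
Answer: -743/298635667 ≈ -2.4880e-6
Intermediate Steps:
x(C, O) = 191/C (x(C, O) = -262/C + 453/C = 191/C)
1/(x(-743, g(18, -25)) - 401932) = 1/(191/(-743) - 401932) = 1/(191*(-1/743) - 401932) = 1/(-191/743 - 401932) = 1/(-298635667/743) = -743/298635667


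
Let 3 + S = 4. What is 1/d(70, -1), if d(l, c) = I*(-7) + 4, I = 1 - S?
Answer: ¼ ≈ 0.25000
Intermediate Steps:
S = 1 (S = -3 + 4 = 1)
I = 0 (I = 1 - 1*1 = 1 - 1 = 0)
d(l, c) = 4 (d(l, c) = 0*(-7) + 4 = 0 + 4 = 4)
1/d(70, -1) = 1/4 = ¼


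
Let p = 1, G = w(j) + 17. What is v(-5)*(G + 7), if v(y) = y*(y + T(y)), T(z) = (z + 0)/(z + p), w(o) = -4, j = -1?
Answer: 375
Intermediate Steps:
G = 13 (G = -4 + 17 = 13)
T(z) = z/(1 + z) (T(z) = (z + 0)/(z + 1) = z/(1 + z))
v(y) = y*(y + y/(1 + y))
v(-5)*(G + 7) = ((-5)**2*(2 - 5)/(1 - 5))*(13 + 7) = (25*(-3)/(-4))*20 = (25*(-1/4)*(-3))*20 = (75/4)*20 = 375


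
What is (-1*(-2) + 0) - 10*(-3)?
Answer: 32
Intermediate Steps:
(-1*(-2) + 0) - 10*(-3) = (2 + 0) + 30 = 2 + 30 = 32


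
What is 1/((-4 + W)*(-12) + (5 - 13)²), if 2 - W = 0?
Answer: 1/88 ≈ 0.011364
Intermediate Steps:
W = 2 (W = 2 - 1*0 = 2 + 0 = 2)
1/((-4 + W)*(-12) + (5 - 13)²) = 1/((-4 + 2)*(-12) + (5 - 13)²) = 1/(-2*(-12) + (-8)²) = 1/(24 + 64) = 1/88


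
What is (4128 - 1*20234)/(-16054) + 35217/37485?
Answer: 9278628/4776065 ≈ 1.9427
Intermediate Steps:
(4128 - 1*20234)/(-16054) + 35217/37485 = (4128 - 20234)*(-1/16054) + 35217*(1/37485) = -16106*(-1/16054) + 559/595 = 8053/8027 + 559/595 = 9278628/4776065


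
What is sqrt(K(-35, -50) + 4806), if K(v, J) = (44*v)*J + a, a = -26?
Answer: 2*sqrt(20445) ≈ 285.97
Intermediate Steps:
K(v, J) = -26 + 44*J*v (K(v, J) = (44*v)*J - 26 = 44*J*v - 26 = -26 + 44*J*v)
sqrt(K(-35, -50) + 4806) = sqrt((-26 + 44*(-50)*(-35)) + 4806) = sqrt((-26 + 77000) + 4806) = sqrt(76974 + 4806) = sqrt(81780) = 2*sqrt(20445)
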